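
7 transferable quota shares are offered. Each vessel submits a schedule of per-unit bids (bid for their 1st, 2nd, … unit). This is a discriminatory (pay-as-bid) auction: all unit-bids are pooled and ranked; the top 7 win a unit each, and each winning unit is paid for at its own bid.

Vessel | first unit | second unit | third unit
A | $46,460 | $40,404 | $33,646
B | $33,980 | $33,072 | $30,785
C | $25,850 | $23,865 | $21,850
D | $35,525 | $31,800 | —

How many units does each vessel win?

A 3, B 2, D 2

Pooled unit-bids ranked (top 7): 46,460 (A-1), 40,404 (A-2), 35,525 (D-1), 33,980 (B-1), 33,646 (A-3), 33,072 (B-2), 31,800 (D-2)
Next rejected bid: $30,785 (not a price — pay-as-bid).
Allocation: A 3, B 2, D 2.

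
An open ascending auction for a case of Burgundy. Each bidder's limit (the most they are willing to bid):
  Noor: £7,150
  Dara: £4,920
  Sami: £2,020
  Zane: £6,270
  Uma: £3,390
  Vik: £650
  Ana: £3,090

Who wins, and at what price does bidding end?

Noor wins at £6,270

Sorting limits: 7,150 (Noor) > 6,270 (Zane) > 4,920 (Dara) > 3,390 (Uma) > 3,090 (Ana) > 2,020 (Sami) > …
Once the price passes £6,270, only Noor is left; the hammer falls at Zane's limit of £6,270.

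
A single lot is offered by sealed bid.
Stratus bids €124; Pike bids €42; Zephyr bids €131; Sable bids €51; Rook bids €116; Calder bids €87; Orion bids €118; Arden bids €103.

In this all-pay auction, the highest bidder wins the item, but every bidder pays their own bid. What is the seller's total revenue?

Total revenue: €772

Sorting bids: 131 (Zephyr) > 124 (Stratus) > 118 (Orion) > 116 (Rook) > 103 (Arden) > 87 (Calder) > …
Every bidder forfeits their bid regardless of winning.
Revenue = 124 + 42 + 131 + 51 + 116 + 87 + 118 + 103 = €772.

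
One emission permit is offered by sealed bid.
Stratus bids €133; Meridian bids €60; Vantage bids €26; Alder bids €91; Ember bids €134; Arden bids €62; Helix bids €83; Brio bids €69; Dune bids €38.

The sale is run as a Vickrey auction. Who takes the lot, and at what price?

Bids ranked: 134 (Ember) > 133 (Stratus) > 91 (Alder) > 83 (Helix) > 69 (Brio) > 62 (Arden) > …
Second-price: Ember pays Stratus's bid of €133.

Ember pays €133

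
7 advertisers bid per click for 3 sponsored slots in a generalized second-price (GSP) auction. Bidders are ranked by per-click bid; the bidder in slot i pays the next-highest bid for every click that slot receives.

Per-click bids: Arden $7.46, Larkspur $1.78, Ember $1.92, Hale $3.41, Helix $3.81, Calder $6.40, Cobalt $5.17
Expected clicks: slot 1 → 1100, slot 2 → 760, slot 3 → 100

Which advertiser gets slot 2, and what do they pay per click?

Ranked by bid: $7.46 (Arden) > $6.40 (Calder) > $5.17 (Cobalt) > $3.81 (Helix) > …
Slot 2 goes to the second-ranked bidder, Calder, who pays the next bid down: $5.17/click.

Calder; $5.17 per click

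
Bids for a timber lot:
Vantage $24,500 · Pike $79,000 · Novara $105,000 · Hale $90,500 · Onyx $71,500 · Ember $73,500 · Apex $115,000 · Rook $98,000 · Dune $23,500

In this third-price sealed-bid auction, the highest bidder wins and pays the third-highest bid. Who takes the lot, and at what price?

Apex pays $98,000

Bids in order: 115,000 (Apex) > 105,000 (Novara) > 98,000 (Rook) > 90,500 (Hale) > 79,000 (Pike) > 73,500 (Ember) > …
Apex wins; payment is bid #3 in the ranking = $98,000.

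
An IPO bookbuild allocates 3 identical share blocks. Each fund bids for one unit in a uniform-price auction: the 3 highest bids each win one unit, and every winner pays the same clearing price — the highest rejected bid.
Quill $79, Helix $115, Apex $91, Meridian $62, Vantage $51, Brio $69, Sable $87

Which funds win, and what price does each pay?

Helix, Apex, Sable; each pays $79

Sorting: 115 (Helix), 91 (Apex), 87 (Sable), 79 (Quill), 69 (Brio), …
Winners (3 units): Helix, Apex, Sable.
Clearing price = highest rejected bid = $79.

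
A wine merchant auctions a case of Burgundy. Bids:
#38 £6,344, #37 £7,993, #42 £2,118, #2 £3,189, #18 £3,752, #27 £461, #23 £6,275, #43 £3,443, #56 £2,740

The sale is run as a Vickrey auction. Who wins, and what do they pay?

Vickrey auction: the highest bidder wins and pays the second-highest bid.
Bids in order: 7,993 (#37) > 6,344 (#38) > 6,275 (#23) > 3,752 (#18) > 3,443 (#43) > 3,189 (#2) > …
#37 wins with the highest bid; price is set by the runner-up at £6,344.

#37 pays £6,344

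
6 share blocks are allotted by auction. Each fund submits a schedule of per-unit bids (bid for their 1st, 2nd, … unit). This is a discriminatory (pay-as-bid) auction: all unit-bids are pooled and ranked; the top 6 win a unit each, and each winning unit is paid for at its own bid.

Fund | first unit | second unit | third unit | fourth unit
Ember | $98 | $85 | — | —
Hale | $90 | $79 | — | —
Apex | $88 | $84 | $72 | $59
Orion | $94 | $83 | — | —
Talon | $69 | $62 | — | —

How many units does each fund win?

Apex 2, Ember 2, Hale 1, Orion 1

Merging the schedules and taking the best 6: 98 (Ember-1), 94 (Orion-1), 90 (Hale-1), 88 (Apex-1), 85 (Ember-2), 84 (Apex-2)
Next rejected bid: $83 (not a price — pay-as-bid).
Allocation: Apex 2, Ember 2, Hale 1, Orion 1.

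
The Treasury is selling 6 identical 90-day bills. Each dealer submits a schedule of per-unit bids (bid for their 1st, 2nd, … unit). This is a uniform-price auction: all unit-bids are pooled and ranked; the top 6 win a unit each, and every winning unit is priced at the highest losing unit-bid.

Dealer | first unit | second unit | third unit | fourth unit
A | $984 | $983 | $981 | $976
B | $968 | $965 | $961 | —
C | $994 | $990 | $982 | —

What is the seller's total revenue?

Total revenue: $5,856

All unit-bids, highest first — top 6: 994 (C-1), 990 (C-2), 984 (A-1), 983 (A-2), 982 (C-3), 981 (A-3)
First bid not allocated: $976.
Allocation: A 3, C 3. Every unit priced at $976.
Revenue = 6 × 976 = $5,856.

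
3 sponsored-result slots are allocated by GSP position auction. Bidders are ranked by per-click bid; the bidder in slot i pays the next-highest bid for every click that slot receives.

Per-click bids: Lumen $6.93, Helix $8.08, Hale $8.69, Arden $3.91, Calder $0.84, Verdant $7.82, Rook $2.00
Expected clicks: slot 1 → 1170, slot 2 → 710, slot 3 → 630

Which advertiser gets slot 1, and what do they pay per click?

Sorting advertisers: $8.69 (Hale) > $8.08 (Helix) > $7.82 (Verdant) > $6.93 (Lumen) > …
Slot 1 goes to the first-ranked bidder, Hale, who pays the next bid down: $8.08/click.

Hale; $8.08 per click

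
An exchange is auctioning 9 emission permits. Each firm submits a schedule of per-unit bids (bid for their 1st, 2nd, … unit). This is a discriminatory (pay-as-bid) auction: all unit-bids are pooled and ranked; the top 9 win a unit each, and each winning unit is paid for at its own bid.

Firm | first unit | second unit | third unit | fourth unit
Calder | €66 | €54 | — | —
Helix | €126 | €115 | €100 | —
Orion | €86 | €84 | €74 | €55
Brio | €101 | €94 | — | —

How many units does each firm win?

All unit-bids, highest first — top 9: 126 (Helix-1), 115 (Helix-2), 101 (Brio-1), 100 (Helix-3), 94 (Brio-2), 86 (Orion-1), 84 (Orion-2), 74 (Orion-3), 66 (Calder-1)
Next rejected bid: €55 (not a price — pay-as-bid).
Allocation: Brio 2, Calder 1, Helix 3, Orion 3.

Brio 2, Calder 1, Helix 3, Orion 3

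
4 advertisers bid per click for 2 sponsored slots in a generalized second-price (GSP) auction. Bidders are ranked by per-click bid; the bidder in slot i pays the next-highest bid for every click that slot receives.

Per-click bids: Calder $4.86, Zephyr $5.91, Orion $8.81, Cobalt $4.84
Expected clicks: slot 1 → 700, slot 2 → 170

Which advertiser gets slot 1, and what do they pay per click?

Sorting advertisers: $8.81 (Orion) > $5.91 (Zephyr) > $4.86 (Calder) > …
Slot 1 goes to the first-ranked bidder, Orion, who pays the next bid down: $5.91/click.

Orion; $5.91 per click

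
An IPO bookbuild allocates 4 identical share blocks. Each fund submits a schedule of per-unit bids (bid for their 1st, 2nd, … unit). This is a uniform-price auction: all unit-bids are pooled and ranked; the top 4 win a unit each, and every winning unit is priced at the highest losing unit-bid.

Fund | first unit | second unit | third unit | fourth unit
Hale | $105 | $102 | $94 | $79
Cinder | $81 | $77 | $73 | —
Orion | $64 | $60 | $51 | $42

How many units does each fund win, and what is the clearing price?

Cinder 1, Hale 3; clearing price $79

All unit-bids, highest first — top 4: 105 (Hale-1), 102 (Hale-2), 94 (Hale-3), 81 (Cinder-1)
First bid not allocated: $79.
Allocation: Cinder 1, Hale 3.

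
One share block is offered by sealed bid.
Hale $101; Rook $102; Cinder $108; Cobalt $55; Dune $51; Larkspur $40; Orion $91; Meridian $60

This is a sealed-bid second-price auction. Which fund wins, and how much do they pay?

Cinder pays $102

Sorting bids: 108 (Cinder) > 102 (Rook) > 101 (Hale) > 91 (Orion) > 60 (Meridian) > 55 (Cobalt) > …
Cinder is highest; pays the second-highest bid, $102.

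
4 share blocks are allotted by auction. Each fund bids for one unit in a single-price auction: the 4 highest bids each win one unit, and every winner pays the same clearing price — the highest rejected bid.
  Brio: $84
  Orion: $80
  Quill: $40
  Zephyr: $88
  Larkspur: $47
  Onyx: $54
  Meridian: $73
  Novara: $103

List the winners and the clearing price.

Sorting: 103 (Novara), 88 (Zephyr), 84 (Brio), 80 (Orion), 73 (Meridian), 54 (Onyx), …
Winners (4 units): Novara, Zephyr, Brio, Orion.
Highest unsuccessful bid: $73 → clearing price.

Novara, Zephyr, Brio, Orion; each pays $73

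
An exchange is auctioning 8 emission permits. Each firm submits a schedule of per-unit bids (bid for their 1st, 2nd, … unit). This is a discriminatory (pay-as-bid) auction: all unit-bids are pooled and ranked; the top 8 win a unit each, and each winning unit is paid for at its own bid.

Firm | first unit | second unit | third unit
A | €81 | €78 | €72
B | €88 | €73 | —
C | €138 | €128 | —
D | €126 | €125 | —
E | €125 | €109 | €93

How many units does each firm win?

All unit-bids, highest first — top 8: 138 (C-1), 128 (C-2), 126 (D-1), 125 (D-2), 125 (E-1), 109 (E-2), 93 (E-3), 88 (B-1)
Next rejected bid: €81 (not a price — pay-as-bid).
Allocation: B 1, C 2, D 2, E 3.

B 1, C 2, D 2, E 3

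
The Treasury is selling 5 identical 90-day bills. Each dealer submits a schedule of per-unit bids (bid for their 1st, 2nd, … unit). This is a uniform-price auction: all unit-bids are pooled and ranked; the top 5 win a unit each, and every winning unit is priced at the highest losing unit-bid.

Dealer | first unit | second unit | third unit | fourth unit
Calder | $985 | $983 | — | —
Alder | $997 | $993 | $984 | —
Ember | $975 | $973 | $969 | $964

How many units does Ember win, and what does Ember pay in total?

Ember: 0 units, pays $0

Merging the schedules and taking the best 5: 997 (Alder-1), 993 (Alder-2), 985 (Calder-1), 984 (Alder-3), 983 (Calder-2)
The (k+1)-th unit-bid is $975.
Ember wins 0 unit(s) at $975 each.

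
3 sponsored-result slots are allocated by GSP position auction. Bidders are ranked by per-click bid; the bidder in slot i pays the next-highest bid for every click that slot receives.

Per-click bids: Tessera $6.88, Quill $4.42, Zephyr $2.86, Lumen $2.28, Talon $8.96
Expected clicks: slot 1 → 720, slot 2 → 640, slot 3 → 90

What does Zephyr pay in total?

Ranked by bid: $8.96 (Talon) > $6.88 (Tessera) > $4.42 (Quill) > $2.86 (Zephyr) > …
Zephyr ranks below slot 3 → no slot, pays nothing.

Zephyr pays $0.00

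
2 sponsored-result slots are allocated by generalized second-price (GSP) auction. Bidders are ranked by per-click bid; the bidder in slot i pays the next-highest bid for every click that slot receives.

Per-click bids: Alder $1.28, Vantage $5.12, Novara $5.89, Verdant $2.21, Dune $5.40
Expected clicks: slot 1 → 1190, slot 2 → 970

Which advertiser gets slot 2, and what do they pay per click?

Per-click bids in order: $5.89 (Novara) > $5.40 (Dune) > $5.12 (Vantage) > …
Slot 2 goes to the second-ranked bidder, Dune, who pays the next bid down: $5.12/click.

Dune; $5.12 per click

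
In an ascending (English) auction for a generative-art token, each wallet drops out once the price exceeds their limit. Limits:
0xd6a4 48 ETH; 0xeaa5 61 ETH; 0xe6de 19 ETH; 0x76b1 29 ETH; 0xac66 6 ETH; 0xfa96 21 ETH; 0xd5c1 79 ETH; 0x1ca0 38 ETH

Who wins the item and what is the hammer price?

Ascending (English) auction: the price rises until one bidder remains; the winner pays the price at which the last rival dropped out.
Limits in order: 79 (0xd5c1) > 61 (0xeaa5) > 48 (0xd6a4) > 38 (0x1ca0) > 29 (0x76b1) > 21 (0xfa96) > …
Bidding ends when 0xeaa5 exits at 61 ETH; 0xd5c1 takes it.

0xd5c1 wins at 61 ETH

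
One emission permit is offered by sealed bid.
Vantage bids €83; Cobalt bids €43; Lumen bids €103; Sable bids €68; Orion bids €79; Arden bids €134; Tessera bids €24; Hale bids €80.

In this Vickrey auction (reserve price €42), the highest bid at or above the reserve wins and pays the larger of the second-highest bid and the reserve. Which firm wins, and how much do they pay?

Vickrey auction (reserve price €42): the highest bid at or above the reserve wins and pays the larger of the second-highest bid and the reserve.
Bids in order: 134 (Arden) > 103 (Lumen) > 83 (Vantage) > 80 (Hale) > 79 (Orion) > 68 (Sable) > …
Highest eligible bid: Arden at €134.
max(second-highest €103, reserve €42) = €103; the reserve does not bind.

Arden pays €103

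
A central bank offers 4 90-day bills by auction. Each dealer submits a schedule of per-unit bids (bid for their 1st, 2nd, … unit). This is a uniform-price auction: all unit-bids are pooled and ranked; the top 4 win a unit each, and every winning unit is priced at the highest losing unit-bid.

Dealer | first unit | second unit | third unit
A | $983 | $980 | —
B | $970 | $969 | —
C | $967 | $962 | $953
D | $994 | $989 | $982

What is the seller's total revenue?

Pooled unit-bids ranked (top 4): 994 (D-1), 989 (D-2), 983 (A-1), 982 (D-3)
The (k+1)-th unit-bid is $980.
Allocation: A 1, D 3. Every unit priced at $980.
Revenue = 4 × 980 = $3,920.

Total revenue: $3,920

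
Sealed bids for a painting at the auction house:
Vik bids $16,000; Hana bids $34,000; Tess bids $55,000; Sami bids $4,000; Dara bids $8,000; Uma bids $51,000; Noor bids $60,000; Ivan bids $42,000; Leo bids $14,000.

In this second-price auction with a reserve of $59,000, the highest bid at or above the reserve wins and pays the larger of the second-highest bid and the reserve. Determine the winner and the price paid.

Bids in order: 60,000 (Noor) > 55,000 (Tess) > 51,000 (Uma) > 42,000 (Ivan) > 34,000 (Hana) > 16,000 (Vik) > …
Noor has the top bid at or above the reserve ($60,000).
max(second-highest $55,000, reserve $59,000) = $59,000.

Noor pays $59,000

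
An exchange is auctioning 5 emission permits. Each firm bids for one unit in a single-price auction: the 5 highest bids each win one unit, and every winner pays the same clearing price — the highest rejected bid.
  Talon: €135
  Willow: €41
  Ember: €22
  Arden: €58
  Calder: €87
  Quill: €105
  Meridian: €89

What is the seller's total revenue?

Total revenue: €205

Bids ranked high→low: 135 (Talon), 105 (Quill), 89 (Meridian), 87 (Calder), 58 (Arden), 41 (Willow), 22 (Ember)
The 5 highest are Talon, Quill, Meridian, Calder, Arden.
First losing bid is Willow's €41, which sets the uniform price.
Total revenue = 5 × €41 = €205.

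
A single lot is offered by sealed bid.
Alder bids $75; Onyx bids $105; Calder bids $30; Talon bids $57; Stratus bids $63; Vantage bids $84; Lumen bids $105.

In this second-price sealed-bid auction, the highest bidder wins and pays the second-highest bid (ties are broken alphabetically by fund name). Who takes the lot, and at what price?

Lumen pays $105

Rule: the highest bidder wins and pays the second-highest bid.
Bids in order: 105 (Lumen) > 105 (Onyx) > 84 (Vantage) > 75 (Alder) > 63 (Stratus) > 57 (Talon) > …
Lumen and Onyx tie at $105; tie-break gives it to Lumen.
Lumen is highest; pays the second-highest bid, $105.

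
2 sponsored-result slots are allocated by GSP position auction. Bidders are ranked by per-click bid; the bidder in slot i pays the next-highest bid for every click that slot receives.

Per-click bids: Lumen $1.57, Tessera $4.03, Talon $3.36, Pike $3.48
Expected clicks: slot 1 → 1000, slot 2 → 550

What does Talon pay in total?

Talon pays $0.00

Per-click bids in order: $4.03 (Tessera) > $3.48 (Pike) > $3.36 (Talon) > …
Talon ranks below slot 2 → no slot, pays nothing.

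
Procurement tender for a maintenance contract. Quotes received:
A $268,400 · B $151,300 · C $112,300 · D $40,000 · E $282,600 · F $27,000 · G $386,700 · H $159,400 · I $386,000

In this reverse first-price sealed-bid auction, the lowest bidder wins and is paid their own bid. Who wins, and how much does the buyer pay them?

F is paid $27,000

Bids in order: 27,000 (F) < 40,000 (D) < 112,300 (C) < 151,300 (B) < 159,400 (H) < 268,400 (A) < …
F is lowest → is paid own bid, $27,000.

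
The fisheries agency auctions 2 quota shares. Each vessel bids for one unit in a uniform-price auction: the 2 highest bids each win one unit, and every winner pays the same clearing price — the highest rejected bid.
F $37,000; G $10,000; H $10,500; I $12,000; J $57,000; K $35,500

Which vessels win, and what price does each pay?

Ordering the bids: 57,000 (J), 37,000 (F), 35,500 (K), 12,000 (I), …
The 2 highest are J, F.
Highest unsuccessful bid: $35,500 → clearing price.

J, F; each pays $35,500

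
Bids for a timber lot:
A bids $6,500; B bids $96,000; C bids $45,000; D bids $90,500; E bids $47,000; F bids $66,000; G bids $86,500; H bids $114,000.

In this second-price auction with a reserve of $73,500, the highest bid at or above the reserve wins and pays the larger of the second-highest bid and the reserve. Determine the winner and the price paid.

H pays $96,000

Second-price auction with a reserve of $73,500: the highest bid at or above the reserve wins and pays the larger of the second-highest bid and the reserve.
Bids in order: 114,000 (H) > 96,000 (B) > 90,500 (D) > 86,500 (G) > 66,000 (F) > 47,000 (E) > …
Highest eligible bid: H at $114,000.
Second-highest bid $96,000 exceeds the reserve $73,500 → payment $96,000.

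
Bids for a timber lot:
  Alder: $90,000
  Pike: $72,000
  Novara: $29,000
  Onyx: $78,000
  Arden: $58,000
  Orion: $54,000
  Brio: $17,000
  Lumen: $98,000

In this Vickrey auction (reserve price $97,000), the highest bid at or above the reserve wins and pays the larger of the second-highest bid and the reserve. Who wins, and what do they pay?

Bids ranked: 98,000 (Lumen) > 90,000 (Alder) > 78,000 (Onyx) > 72,000 (Pike) > 58,000 (Arden) > 54,000 (Orion) > …
Lumen has the top bid at or above the reserve ($98,000).
max(second-highest $90,000, reserve $97,000) = $97,000.

Lumen pays $97,000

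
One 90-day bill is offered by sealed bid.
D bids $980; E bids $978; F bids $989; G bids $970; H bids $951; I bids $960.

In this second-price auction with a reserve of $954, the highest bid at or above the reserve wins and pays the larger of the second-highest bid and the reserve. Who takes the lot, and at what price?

Bids ranked: 989 (F) > 980 (D) > 978 (E) > 970 (G) > 960 (I) > 951 (H)
Highest eligible bid: F at $989.
Second-highest bid $980 exceeds the reserve $954 → payment $980.

F pays $980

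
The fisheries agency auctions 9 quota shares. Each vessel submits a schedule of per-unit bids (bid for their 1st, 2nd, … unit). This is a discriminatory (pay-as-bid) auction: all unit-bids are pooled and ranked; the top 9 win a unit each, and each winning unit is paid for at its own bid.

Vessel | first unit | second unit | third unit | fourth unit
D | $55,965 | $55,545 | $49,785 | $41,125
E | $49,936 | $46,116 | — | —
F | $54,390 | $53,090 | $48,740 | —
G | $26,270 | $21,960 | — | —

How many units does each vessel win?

Pooled unit-bids ranked (top 9): 55,965 (D-1), 55,545 (D-2), 54,390 (F-1), 53,090 (F-2), 49,936 (E-1), 49,785 (D-3), 48,740 (F-3), 46,116 (E-2), 41,125 (D-4)
Next rejected bid: $26,270 (not a price — pay-as-bid).
Allocation: D 4, E 2, F 3.

D 4, E 2, F 3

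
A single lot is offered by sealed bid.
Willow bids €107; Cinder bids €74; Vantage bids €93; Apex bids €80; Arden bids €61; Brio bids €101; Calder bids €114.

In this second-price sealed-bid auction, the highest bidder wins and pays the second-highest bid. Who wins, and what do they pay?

Sorting bids: 114 (Calder) > 107 (Willow) > 101 (Brio) > 93 (Vantage) > 80 (Apex) > 74 (Cinder) > …
Second-price: Calder pays Willow's bid of €107.

Calder pays €107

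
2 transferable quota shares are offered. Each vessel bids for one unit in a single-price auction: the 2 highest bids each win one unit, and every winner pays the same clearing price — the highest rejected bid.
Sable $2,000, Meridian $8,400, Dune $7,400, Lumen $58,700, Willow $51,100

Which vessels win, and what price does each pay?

Bids ranked high→low: 58,700 (Lumen), 51,100 (Willow), 8,400 (Meridian), 7,400 (Dune), …
Top 2: Lumen, Willow.
Highest unsuccessful bid: $8,400 → clearing price.

Lumen, Willow; each pays $8,400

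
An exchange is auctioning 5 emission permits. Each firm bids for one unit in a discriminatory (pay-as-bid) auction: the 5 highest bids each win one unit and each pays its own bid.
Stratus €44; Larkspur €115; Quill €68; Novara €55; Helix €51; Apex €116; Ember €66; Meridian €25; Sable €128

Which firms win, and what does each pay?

Sorting: 128 (Sable), 116 (Apex), 115 (Larkspur), 68 (Quill), 66 (Ember), 55 (Novara), 51 (Helix), …
Top 5: Sable, Apex, Larkspur, Quill, Ember.
Each winner pays its own bid: Sable €128, Apex €116, Larkspur €115, Quill €68, Ember €66.

Sable €128, Apex €116, Larkspur €115, Quill €68, Ember €66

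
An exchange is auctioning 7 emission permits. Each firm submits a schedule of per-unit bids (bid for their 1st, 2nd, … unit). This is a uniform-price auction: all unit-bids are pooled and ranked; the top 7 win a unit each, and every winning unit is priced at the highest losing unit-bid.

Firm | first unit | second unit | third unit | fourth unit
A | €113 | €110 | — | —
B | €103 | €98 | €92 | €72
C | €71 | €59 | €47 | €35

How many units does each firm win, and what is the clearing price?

Merging the schedules and taking the best 7: 113 (A-1), 110 (A-2), 103 (B-1), 98 (B-2), 92 (B-3), 72 (B-4), 71 (C-1)
First bid not allocated: €59.
Allocation: A 2, B 4, C 1.

A 2, B 4, C 1; clearing price €59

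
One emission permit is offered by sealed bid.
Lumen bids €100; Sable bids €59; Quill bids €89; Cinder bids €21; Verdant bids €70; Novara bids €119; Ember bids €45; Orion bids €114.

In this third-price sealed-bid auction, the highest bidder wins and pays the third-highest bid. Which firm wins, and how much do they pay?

Bids in order: 119 (Novara) > 114 (Orion) > 100 (Lumen) > 89 (Quill) > 70 (Verdant) > 59 (Sable) > …
Novara wins; payment is bid #3 in the ranking = €100.

Novara pays €100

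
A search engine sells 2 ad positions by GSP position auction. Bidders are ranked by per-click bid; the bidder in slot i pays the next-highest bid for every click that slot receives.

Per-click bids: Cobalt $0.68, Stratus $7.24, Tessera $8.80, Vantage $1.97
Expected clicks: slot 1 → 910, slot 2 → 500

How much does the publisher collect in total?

Total revenue: $7573.40

Sorting advertisers: $8.80 (Tessera) > $7.24 (Stratus) > $1.97 (Vantage) > …
Slot 1: Tessera pays $7.24 × 910 = $6588.40
Slot 2: Stratus pays $1.97 × 500 = $985.00
Total = $7573.40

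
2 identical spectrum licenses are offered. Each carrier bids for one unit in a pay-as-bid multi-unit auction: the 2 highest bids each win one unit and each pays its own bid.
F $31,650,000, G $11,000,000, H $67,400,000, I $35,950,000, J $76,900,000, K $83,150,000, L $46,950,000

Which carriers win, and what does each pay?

K $83,150,000, J $76,900,000

Bids ranked high→low: 83,150,000 (K), 76,900,000 (J), 67,400,000 (H), 46,950,000 (L), …
Top 2: K, J.
Each winner pays its own bid: K $83,150,000, J $76,900,000.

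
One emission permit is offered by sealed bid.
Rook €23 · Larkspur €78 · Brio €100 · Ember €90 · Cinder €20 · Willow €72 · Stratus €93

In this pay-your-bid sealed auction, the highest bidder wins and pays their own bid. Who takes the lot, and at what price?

Sorting bids: 100 (Brio) > 93 (Stratus) > 90 (Ember) > 78 (Larkspur) > 72 (Willow) > 23 (Rook) > …
Brio has the highest bid and pays exactly that: €100.

Brio pays €100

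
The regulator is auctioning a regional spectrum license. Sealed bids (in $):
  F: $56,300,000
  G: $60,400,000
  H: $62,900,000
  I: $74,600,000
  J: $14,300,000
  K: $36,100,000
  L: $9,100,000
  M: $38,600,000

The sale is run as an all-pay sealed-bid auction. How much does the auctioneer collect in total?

Bids in order: 74,600,000 (I) > 62,900,000 (H) > 60,400,000 (G) > 56,300,000 (F) > 38,600,000 (M) > 36,100,000 (K) > …
Every bidder forfeits their bid regardless of winning.
Revenue = 56,300,000 + 60,400,000 + 62,900,000 + 74,600,000 + 14,300,000 + 36,100,000 + 9,100,000 + 38,600,000 = $352,300,000.

Total revenue: $352,300,000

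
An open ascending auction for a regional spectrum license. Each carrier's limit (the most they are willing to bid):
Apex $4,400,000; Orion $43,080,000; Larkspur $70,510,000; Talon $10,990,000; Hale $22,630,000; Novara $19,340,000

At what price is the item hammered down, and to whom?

Limits ranked: 70,510,000 (Larkspur) > 43,080,000 (Orion) > 22,630,000 (Hale) > 19,340,000 (Novara) > 10,990,000 (Talon) > 4,400,000 (Apex)
Once the price passes $43,080,000, only Larkspur is left; the hammer falls at Orion's limit of $43,080,000.

Larkspur wins at $43,080,000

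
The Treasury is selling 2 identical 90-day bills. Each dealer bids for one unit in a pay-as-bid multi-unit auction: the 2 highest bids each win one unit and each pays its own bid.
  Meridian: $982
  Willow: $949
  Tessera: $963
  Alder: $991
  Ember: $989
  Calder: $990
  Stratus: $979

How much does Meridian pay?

Meridian pays $0

Ordering the bids: 991 (Alder), 990 (Calder), 989 (Ember), 982 (Meridian), …
Top 2: Alder, Calder.
Meridian does not win → $0.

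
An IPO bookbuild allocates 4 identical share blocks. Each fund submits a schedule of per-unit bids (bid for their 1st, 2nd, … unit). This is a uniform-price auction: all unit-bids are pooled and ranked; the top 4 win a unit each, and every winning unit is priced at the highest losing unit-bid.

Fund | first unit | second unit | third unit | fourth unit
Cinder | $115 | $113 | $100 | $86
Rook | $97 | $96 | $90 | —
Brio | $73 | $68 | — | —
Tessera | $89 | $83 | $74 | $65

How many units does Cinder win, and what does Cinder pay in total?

Cinder: 3 units, pays $288

All unit-bids, highest first — top 4: 115 (Cinder-1), 113 (Cinder-2), 100 (Cinder-3), 97 (Rook-1)
First bid not allocated: $96.
Cinder wins 3 unit(s) at $96 each.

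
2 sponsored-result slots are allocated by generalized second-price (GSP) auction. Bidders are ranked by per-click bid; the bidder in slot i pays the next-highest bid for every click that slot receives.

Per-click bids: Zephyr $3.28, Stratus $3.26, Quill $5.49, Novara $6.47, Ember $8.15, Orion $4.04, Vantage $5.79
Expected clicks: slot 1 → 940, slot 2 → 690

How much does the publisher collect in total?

Per-click bids in order: $8.15 (Ember) > $6.47 (Novara) > $5.79 (Vantage) > …
Slot 1: Ember pays $6.47 × 940 = $6081.80
Slot 2: Novara pays $5.79 × 690 = $3995.10
Total = $10076.90

Total revenue: $10076.90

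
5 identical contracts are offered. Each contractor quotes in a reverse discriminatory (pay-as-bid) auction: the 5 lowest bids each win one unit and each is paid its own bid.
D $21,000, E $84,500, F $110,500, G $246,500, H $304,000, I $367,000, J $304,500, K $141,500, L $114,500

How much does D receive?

Sorting: 21,000 (D), 84,500 (E), 110,500 (F), 114,500 (L), 141,500 (K), 246,500 (G), 304,000 (H), …
Winners (5 units): D, E, F, L, K.
D wins → own bid $21,000.

D is paid $21,000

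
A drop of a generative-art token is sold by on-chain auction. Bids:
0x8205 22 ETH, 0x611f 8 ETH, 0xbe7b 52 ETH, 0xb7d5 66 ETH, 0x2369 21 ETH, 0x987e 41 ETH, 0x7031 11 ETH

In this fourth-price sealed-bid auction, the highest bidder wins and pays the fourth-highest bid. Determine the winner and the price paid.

0xb7d5 pays 22 ETH

Sorting bids: 66 (0xb7d5) > 52 (0xbe7b) > 41 (0x987e) > 22 (0x8205) > 21 (0x2369) > 11 (0x7031) > …
0xb7d5 is highest; pays the fourth-highest bid, 22 ETH.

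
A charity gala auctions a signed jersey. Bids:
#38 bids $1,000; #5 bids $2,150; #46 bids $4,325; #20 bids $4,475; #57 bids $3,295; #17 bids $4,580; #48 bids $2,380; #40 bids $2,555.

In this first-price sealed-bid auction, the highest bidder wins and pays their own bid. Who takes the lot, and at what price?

#17 pays $4,580

Rule: the highest bidder wins and pays their own bid.
Bids ranked: 4,580 (#17) > 4,475 (#20) > 4,325 (#46) > 3,295 (#57) > 2,555 (#40) > 2,380 (#48) > …
#17 is highest → pays own bid, $4,580.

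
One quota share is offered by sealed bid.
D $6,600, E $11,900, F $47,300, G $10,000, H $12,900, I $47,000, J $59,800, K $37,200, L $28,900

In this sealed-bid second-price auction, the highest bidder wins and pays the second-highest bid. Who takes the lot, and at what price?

Bids in order: 59,800 (J) > 47,300 (F) > 47,000 (I) > 37,200 (K) > 28,900 (L) > 12,900 (H) > …
J wins with the highest bid; price is set by the runner-up at $47,300.

J pays $47,300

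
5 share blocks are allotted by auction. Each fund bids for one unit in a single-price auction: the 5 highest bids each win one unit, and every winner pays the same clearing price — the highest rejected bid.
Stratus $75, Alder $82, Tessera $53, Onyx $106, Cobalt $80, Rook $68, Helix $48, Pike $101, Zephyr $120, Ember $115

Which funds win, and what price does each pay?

Zephyr, Ember, Onyx, Pike, Alder; each pays $80

Bids ranked high→low: 120 (Zephyr), 115 (Ember), 106 (Onyx), 101 (Pike), 82 (Alder), 80 (Cobalt), 75 (Stratus), …
Top 5: Zephyr, Ember, Onyx, Pike, Alder.
Highest unsuccessful bid: $80 → clearing price.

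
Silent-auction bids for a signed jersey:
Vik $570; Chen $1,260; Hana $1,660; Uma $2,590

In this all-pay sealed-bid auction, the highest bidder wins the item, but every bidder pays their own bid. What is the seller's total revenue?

Bids ranked: 2,590 (Uma) > 1,660 (Hana) > 1,260 (Chen) > 570 (Vik)
Uma wins with the top bid; all bids are sunk regardless.
Every bidder forfeits their bid regardless of winning.
Revenue = 570 + 1,260 + 1,660 + 2,590 = $6,080.

Total revenue: $6,080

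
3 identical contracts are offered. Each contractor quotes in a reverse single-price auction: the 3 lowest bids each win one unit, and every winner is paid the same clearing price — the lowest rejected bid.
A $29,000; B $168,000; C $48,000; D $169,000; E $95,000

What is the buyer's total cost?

Total cost: $504,000

Ordering the bids: 29,000 (A), 48,000 (C), 95,000 (E), 168,000 (B), 169,000 (D)
Lowest 3: A, C, E.
Lowest unsuccessful bid: $168,000 → clearing price.
Total cost = 3 × $168,000 = $504,000.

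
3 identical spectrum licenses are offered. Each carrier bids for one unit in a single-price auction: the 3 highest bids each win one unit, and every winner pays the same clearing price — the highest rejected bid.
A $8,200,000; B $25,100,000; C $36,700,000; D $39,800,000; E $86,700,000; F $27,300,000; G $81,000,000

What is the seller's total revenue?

Sorting: 86,700,000 (E), 81,000,000 (G), 39,800,000 (D), 36,700,000 (C), 27,300,000 (F), …
Winners (3 units): E, G, D.
First losing bid is C's $36,700,000, which sets the uniform price.
Total revenue = 3 × $36,700,000 = $110,100,000.

Total revenue: $110,100,000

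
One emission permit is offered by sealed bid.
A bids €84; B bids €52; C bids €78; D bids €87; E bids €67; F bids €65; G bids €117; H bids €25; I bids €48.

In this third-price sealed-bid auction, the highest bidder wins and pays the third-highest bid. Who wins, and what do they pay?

G pays €84

Rule: the highest bidder wins and pays the third-highest bid.
Bids ranked: 117 (G) > 87 (D) > 84 (A) > 78 (C) > 67 (E) > 65 (F) > …
G is highest; pays the third-highest bid, €84.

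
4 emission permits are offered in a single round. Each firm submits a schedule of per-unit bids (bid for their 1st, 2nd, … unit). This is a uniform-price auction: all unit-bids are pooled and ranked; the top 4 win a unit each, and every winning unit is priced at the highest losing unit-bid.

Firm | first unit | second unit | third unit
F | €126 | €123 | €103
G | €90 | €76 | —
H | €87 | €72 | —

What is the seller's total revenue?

All unit-bids, highest first — top 4: 126 (F-1), 123 (F-2), 103 (F-3), 90 (G-1)
Highest rejected unit-bid = €87.
Allocation: F 3, G 1. Every unit priced at €87.
Revenue = 4 × 87 = €348.

Total revenue: €348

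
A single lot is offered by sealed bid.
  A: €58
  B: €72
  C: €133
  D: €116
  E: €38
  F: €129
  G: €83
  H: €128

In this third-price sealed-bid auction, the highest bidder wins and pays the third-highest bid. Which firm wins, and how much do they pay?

C pays €128

Rule: the highest bidder wins and pays the third-highest bid.
Bids ranked: 133 (C) > 129 (F) > 128 (H) > 116 (D) > 83 (G) > 72 (B) > …
C wins; payment is bid #3 in the ranking = €128.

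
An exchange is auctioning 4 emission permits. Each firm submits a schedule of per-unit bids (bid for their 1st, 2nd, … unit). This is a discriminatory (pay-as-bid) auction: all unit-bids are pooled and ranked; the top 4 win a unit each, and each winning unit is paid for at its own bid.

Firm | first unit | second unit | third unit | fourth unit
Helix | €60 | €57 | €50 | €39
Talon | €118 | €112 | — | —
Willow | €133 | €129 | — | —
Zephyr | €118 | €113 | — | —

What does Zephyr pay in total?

Pooled unit-bids ranked (top 4): 133 (Willow-1), 129 (Willow-2), 118 (Talon-1), 118 (Zephyr-1)
Next rejected bid: €113 (not a price — pay-as-bid).
Zephyr's winning unit-bids: 118 = €118.

Zephyr pays €118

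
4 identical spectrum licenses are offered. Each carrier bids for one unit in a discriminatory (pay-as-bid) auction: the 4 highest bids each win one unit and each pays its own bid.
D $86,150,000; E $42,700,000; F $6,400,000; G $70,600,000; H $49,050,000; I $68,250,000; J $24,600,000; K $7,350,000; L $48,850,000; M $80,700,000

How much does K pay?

K pays $0

Sorting: 86,150,000 (D), 80,700,000 (M), 70,600,000 (G), 68,250,000 (I), 49,050,000 (H), 48,850,000 (L), …
Winners (4 units): D, M, G, I.
K does not win → $0.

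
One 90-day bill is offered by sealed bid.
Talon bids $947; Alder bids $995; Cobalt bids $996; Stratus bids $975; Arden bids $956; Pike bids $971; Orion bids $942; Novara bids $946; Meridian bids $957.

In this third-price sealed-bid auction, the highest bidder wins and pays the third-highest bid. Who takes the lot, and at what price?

Third-price sealed-bid auction: the highest bidder wins and pays the third-highest bid.
Bids in order: 996 (Cobalt) > 995 (Alder) > 975 (Stratus) > 971 (Pike) > 957 (Meridian) > 956 (Arden) > …
Cobalt wins; payment is bid #3 in the ranking = $975.

Cobalt pays $975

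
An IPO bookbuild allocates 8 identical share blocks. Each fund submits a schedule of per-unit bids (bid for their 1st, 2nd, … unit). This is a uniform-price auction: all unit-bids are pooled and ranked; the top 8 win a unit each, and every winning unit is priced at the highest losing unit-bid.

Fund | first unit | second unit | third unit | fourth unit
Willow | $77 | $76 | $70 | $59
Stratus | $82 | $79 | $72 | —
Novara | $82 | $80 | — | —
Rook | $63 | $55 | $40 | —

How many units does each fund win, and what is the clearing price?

Merging the schedules and taking the best 8: 82 (Stratus-1), 82 (Novara-1), 80 (Novara-2), 79 (Stratus-2), 77 (Willow-1), 76 (Willow-2), 72 (Stratus-3), 70 (Willow-3)
The (k+1)-th unit-bid is $63.
Allocation: Novara 2, Stratus 3, Willow 3.

Novara 2, Stratus 3, Willow 3; clearing price $63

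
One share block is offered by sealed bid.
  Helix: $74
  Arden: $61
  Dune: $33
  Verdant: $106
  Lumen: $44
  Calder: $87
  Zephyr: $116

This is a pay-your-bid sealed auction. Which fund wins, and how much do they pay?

Rule: the highest bidder wins and pays their own bid.
Bids ranked: 116 (Zephyr) > 106 (Verdant) > 87 (Calder) > 74 (Helix) > 61 (Arden) > 44 (Lumen) > …
Zephyr is highest → pays own bid, $116.

Zephyr pays $116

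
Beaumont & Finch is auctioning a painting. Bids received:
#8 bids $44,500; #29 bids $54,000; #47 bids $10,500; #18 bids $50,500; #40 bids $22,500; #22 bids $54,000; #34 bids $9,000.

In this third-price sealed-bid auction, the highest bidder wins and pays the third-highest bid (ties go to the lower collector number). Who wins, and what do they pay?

Bids in order: 54,000 (#22) > 54,000 (#29) > 50,500 (#18) > 44,500 (#8) > 22,500 (#40) > 10,500 (#47) > …
#22 and #29 tie at $54,000; tie-break gives it to #22.
#22 wins; payment is bid #3 in the ranking = $50,500.

#22 pays $50,500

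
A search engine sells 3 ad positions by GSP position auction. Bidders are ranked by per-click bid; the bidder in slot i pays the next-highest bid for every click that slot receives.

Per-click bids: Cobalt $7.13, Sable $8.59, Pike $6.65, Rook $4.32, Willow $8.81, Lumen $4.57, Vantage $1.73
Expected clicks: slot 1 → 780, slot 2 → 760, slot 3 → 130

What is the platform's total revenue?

Per-click bids in order: $8.81 (Willow) > $8.59 (Sable) > $7.13 (Cobalt) > $6.65 (Pike) > …
Slot 1: Willow pays $8.59 × 780 = $6700.20
Slot 2: Sable pays $7.13 × 760 = $5418.80
Slot 3: Cobalt pays $6.65 × 130 = $864.50
Total = $12983.50

Total revenue: $12983.50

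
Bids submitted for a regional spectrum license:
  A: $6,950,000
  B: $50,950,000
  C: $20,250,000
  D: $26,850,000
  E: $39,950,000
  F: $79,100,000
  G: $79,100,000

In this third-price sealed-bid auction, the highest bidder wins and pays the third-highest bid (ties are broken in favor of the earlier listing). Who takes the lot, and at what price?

Sorting bids: 79,100,000 (F) > 79,100,000 (G) > 50,950,000 (B) > 39,950,000 (E) > 26,850,000 (D) > 20,250,000 (C) > …
Tie at $79,100,000 → F wins by tie-break.
F wins; payment is bid #3 in the ranking = $50,950,000.

F pays $50,950,000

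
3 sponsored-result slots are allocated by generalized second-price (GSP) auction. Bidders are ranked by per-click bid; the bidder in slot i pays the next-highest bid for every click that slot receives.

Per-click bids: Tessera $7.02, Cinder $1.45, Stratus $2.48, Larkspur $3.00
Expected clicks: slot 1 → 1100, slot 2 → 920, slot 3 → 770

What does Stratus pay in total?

Stratus pays $1116.50

Ranked by bid: $7.02 (Tessera) > $3.00 (Larkspur) > $2.48 (Stratus) > $1.45 (Cinder)
Stratus holds slot 3 → pays next bid $1.45 × 770 clicks = $1116.50.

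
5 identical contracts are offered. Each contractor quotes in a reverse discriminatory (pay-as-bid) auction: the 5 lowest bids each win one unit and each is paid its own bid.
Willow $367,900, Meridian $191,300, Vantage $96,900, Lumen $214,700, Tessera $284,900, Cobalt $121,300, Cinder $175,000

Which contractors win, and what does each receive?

Ordering the bids: 96,900 (Vantage), 121,300 (Cobalt), 175,000 (Cinder), 191,300 (Meridian), 214,700 (Lumen), 284,900 (Tessera), 367,900 (Willow)
Winners (5 units): Vantage, Cobalt, Cinder, Meridian, Lumen.
Each winner is paid its own bid: Vantage $96,900, Cobalt $121,300, Cinder $175,000, Meridian $191,300, Lumen $214,700.

Vantage $96,900, Cobalt $121,300, Cinder $175,000, Meridian $191,300, Lumen $214,700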